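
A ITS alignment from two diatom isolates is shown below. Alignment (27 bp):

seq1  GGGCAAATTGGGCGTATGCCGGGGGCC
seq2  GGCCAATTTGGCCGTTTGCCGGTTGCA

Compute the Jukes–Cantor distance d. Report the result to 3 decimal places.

The sequences differ at 7 of 27 sites (3, 7, 12, 16, 23, 24, 27), so p = 7/27 ≈ 0.259259.
d = −(3/4) ln(1 − 4p/3) = −0.75 ln(1 − 0.345679) = −0.75 ln(0.654321)
  = −0.75 × (-0.424157) = 0.318118 substitutions/site.

0.318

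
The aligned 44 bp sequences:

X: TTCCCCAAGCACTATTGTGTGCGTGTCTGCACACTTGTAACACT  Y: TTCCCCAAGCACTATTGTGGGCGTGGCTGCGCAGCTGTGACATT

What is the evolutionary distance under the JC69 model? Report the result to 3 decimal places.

0.179

The sequences differ at 7 of 44 sites (20, 26, 31, 34, 35, 39, 43), so p = 7/44 ≈ 0.159091.
d = −(3/4) ln(1 − 4p/3) = −0.75 ln(1 − 0.212121) = −0.75 ln(0.787879)
  = −0.75 × (-0.238411) = 0.178808 substitutions/site.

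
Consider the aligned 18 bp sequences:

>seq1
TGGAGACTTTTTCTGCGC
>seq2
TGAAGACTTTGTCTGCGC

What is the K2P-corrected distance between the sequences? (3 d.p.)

Of 18 sites, 1 differences are transitions and 1 are transversions, so P = 1/18 ≈ 0.055556 and Q = 1/18 ≈ 0.055556.
Under the Kimura two-parameter model, d = −½ ln(1 − 2P − Q) − ¼ ln(1 − 2Q).
1 − 2P − Q = 0.833332, giving −½ ln(0.833332) = 0.091162.
1 − 2Q = 0.888888, giving −¼ ln(0.888888) = 0.029446.
d = 0.091162 + 0.029446 = 0.120608.

0.121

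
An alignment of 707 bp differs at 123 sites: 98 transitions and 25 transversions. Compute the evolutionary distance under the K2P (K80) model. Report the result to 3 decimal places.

P = 98/707 ≈ 0.138614 and Q = 25/707 ≈ 0.035361.
Under the Kimura two-parameter model, d = −½ ln(1 − 2P − Q) − ¼ ln(1 − 2Q).
1 − 2P − Q = 0.687411, giving −½ ln(0.687411) = 0.187411.
1 − 2Q = 0.929278, giving −¼ ln(0.929278) = 0.018337.
d = 0.187411 + 0.018337 = 0.205748.

0.206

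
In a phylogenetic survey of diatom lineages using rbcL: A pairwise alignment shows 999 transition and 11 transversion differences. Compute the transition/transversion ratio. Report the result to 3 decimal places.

R = 999/11 = 90.818181… ≈ 90.818 (to 3 d.p.).

90.818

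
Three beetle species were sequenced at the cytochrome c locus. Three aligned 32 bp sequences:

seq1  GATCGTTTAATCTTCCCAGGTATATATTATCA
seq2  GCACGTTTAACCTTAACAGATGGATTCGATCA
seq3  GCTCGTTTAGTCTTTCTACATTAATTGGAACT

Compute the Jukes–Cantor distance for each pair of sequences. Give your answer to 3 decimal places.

d(seq1,seq2) = 0.460, d(seq1,seq3) = 0.585, d(seq2,seq3) = 0.520

seq1–seq2: 11/32 sites differ → p = 0.34375, d = −0.75 ln(1 − 0.458333) = 0.459828 ≈ 0.460.
seq1–seq3: 13/32 sites differ → p = 0.40625, d = −0.75 ln(1 − 0.541667) = 0.585119 ≈ 0.585.
seq2–seq3: 12/32 sites differ → p = 0.375, d = −0.75 ln(1 − 0.5) = 0.519860 ≈ 0.520.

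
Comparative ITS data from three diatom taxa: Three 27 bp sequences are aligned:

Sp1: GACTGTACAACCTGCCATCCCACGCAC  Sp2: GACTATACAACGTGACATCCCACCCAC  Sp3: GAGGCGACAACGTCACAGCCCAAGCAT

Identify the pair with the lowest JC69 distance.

Sp1–Sp2: 4/27 differ, p = 0.148, d = 0.165.
Sp1–Sp3: 10/27 differ, p = 0.370, d = 0.511.
Sp2–Sp3: 9/27 differ, p = 0.333, d = 0.441.
The smallest distance is between Sp1 and Sp2.

Sp1 and Sp2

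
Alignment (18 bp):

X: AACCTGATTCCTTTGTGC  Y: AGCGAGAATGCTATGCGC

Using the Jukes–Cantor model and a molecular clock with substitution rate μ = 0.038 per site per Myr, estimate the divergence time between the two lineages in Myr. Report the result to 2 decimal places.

The sequences differ at 7 of 18 sites (2, 4, 5, 8, 10, 13, 16), so p = 7/18 ≈ 0.388889.
d = −(3/4) ln(1 − 4p/3) = −0.75 ln(1 − 0.518519) = −0.75 ln(0.481481)
  = −0.75 × (-0.730889) = 0.548167 substitutions/site.
Under a molecular clock d = 2μt, so t = d/(2μ) = 0.548167 / (2 × 0.038) = 7.21 Myr.

7.21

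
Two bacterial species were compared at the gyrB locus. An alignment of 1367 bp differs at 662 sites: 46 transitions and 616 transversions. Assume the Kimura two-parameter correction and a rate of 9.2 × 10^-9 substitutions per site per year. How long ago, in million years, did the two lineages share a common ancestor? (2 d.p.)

P = 46/1367 ≈ 0.03365 and Q = 616/1367 ≈ 0.450622.
Under the Kimura two-parameter model, d = −½ ln(1 − 2P − Q) − ¼ ln(1 − 2Q).
1 − 2P − Q = 0.482078, giving −½ ln(0.482078) = 0.364825.
1 − 2Q = 0.098756, giving −¼ ln(0.098756) = 0.578776.
d = 0.364825 + 0.578776 = 0.943601.
Under a molecular clock d = 2μt, so t = d/(2μ) = 0.943601 / (2 × 9.2 × 10^-9) = 51.28 million years.

51.28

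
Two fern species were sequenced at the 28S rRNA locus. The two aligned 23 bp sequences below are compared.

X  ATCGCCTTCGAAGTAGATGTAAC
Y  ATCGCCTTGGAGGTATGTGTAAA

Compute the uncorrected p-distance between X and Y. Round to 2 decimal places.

The sequences differ at 5 of 23 positions (sites 9, 12, 16, 17, 23).
p = 5/23 = 0.217391… ≈ 0.22 (to 2 d.p.).

0.22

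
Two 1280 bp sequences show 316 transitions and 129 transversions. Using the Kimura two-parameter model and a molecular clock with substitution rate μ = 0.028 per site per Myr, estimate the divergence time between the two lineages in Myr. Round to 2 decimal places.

9.06

P = 316/1280 = 0.246875 and Q = 129/1280 ≈ 0.100781.
Under the Kimura two-parameter model, d = −½ ln(1 − 2P − Q) − ¼ ln(1 − 2Q).
1 − 2P − Q = 0.405469, giving −½ ln(0.405469) = 0.451355.
1 − 2Q = 0.798438, giving −¼ ln(0.798438) = 0.056274.
d = 0.451355 + 0.056274 = 0.507629.
Under a molecular clock d = 2μt, so t = d/(2μ) = 0.507629 / (2 × 0.028) = 9.06 Myr.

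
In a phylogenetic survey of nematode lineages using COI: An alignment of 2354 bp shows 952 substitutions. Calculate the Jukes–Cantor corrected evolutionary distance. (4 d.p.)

p = 952/2354 ≈ 0.404418.
d = −(3/4) ln(1 − 4p/3) = −0.75 ln(1 − 0.539224) = −0.75 ln(0.460776)
  = −0.75 × (-0.774843) = 0.581132 substitutions/site.

0.5811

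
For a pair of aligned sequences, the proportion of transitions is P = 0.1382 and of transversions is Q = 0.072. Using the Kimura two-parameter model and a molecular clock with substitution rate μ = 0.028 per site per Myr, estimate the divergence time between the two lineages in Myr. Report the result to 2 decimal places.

4.52

Under the Kimura two-parameter model, d = −½ ln(1 − 2P − Q) − ¼ ln(1 − 2Q).
1 − 2P − Q = 0.6516, giving −½ ln(0.6516) = 0.214162.
1 − 2Q = 0.856, giving −¼ ln(0.856) = 0.038871.
d = 0.214162 + 0.038871 = 0.253033.
Under a molecular clock d = 2μt, so t = d/(2μ) = 0.253033 / (2 × 0.028) = 4.52 Myr.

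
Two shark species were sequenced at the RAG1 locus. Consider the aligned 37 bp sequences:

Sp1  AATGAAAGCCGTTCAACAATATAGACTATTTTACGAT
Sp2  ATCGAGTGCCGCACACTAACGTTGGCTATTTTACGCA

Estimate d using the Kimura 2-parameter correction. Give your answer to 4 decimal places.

Of 37 sites, 7 differences are transitions and 7 are transversions, so P = 7/37 ≈ 0.189189 and Q = 7/37 ≈ 0.189189.
Under the Kimura two-parameter model, d = −½ ln(1 − 2P − Q) − ¼ ln(1 − 2Q).
1 − 2P − Q = 0.432433, giving −½ ln(0.432433) = 0.419164.
1 − 2Q = 0.621622, giving −¼ ln(0.621622) = 0.118856.
d = 0.419164 + 0.118856 = 0.538020.

0.5380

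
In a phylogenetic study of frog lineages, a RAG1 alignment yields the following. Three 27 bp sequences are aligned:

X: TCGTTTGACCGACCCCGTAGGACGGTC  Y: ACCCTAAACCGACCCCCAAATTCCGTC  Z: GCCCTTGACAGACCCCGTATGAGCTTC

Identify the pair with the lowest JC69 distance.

X–Y: 11/27 differ, p = 0.407, d = 0.588.
X–Z: 8/27 differ, p = 0.296, d = 0.377.
Y–Z: 11/27 differ, p = 0.407, d = 0.588.
The smallest distance is between X and Z.

X and Z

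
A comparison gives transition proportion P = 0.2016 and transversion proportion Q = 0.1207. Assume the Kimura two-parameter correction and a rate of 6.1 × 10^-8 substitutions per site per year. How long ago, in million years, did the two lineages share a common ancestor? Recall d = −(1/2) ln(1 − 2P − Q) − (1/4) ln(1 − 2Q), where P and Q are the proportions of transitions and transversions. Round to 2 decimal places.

Under the Kimura two-parameter model, d = −½ ln(1 − 2P − Q) − ¼ ln(1 − 2Q).
1 − 2P − Q = 0.4761, giving −½ ln(0.4761) = 0.371064.
1 − 2Q = 0.7586, giving −¼ ln(0.7586) = 0.069070.
d = 0.371064 + 0.069070 = 0.440134.
Under a molecular clock d = 2μt, so t = d/(2μ) = 0.440134 / (2 × 6.1 × 10^-8) = 3.61 million years.

3.61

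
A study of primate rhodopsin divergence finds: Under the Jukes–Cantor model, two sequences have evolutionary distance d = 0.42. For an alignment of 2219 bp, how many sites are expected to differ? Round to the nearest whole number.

Invert JC69: p = (3/4)(1 − e^(−4d/3)) = 0.75 × (1 − e^(-0.56)) = 0.75 × (1 − 0.571209) = 0.321593.
Expected differing sites = pL ≈ 0.321593 × 2219 = 713.614867 ≈ 714.

714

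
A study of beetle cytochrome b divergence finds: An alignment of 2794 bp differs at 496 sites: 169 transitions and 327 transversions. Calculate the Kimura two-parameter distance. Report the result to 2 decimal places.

0.20

P = 169/2794 ≈ 0.060487 and Q = 327/2794 ≈ 0.117037.
Under the Kimura two-parameter model, d = −½ ln(1 − 2P − Q) − ¼ ln(1 − 2Q).
1 − 2P − Q = 0.761989, giving −½ ln(0.761989) = 0.135912.
1 − 2Q = 0.765926, giving −¼ ln(0.765926) = 0.066667.
d = 0.135912 + 0.066667 = 0.202579.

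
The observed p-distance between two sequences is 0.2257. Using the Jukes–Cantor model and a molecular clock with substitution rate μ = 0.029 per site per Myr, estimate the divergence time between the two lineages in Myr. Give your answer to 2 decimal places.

d = −(3/4) ln(1 − 4p/3) = −0.75 ln(1 − 0.300933) = −0.75 ln(0.699067)
  = −0.75 × (-0.358009) = 0.268507 substitutions/site.
Under a molecular clock d = 2μt, so t = d/(2μ) = 0.268507 / (2 × 0.029) = 4.63 Myr.

4.63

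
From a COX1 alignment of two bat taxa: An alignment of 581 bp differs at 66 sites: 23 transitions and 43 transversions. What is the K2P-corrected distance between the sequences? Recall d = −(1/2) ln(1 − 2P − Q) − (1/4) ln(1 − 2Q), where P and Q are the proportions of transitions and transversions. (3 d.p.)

0.123

P = 23/581 ≈ 0.039587 and Q = 43/581 ≈ 0.07401.
Under the Kimura two-parameter model, d = −½ ln(1 − 2P − Q) − ¼ ln(1 − 2Q).
1 − 2P − Q = 0.846816, giving −½ ln(0.846816) = 0.083136.
1 − 2Q = 0.85198, giving −¼ ln(0.85198) = 0.040048.
d = 0.083136 + 0.040048 = 0.123184.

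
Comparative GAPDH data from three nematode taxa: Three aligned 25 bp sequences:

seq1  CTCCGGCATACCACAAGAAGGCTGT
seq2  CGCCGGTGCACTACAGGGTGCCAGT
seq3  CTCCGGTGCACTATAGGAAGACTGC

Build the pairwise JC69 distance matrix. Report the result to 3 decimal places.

seq1–seq2: 10/25 sites differ → p = 0.4, d = −0.75 ln(1 − 0.533333) = 0.571605 ≈ 0.572.
seq1–seq3: 8/25 sites differ → p = 0.32, d = −0.75 ln(1 − 0.426667) = 0.417216 ≈ 0.417.
seq2–seq3: 7/25 sites differ → p = 0.28, d = −0.75 ln(1 − 0.373333) = 0.350505 ≈ 0.351.

d(seq1,seq2) = 0.572, d(seq1,seq3) = 0.417, d(seq2,seq3) = 0.351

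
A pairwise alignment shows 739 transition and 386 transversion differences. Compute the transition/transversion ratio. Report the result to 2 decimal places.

1.91

R = 739/386 = 1.914507… ≈ 1.91 (to 2 d.p.).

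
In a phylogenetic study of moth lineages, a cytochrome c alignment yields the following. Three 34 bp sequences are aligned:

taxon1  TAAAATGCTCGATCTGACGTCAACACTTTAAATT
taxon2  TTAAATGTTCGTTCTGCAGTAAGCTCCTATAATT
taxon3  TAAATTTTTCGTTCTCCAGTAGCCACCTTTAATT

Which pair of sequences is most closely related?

taxon1–taxon2: 11/34 differ, p = 0.324, d = 0.423.
taxon1–taxon3: 12/34 differ, p = 0.353, d = 0.477.
taxon2–taxon3: 8/34 differ, p = 0.235, d = 0.282.
The smallest distance is between taxon2 and taxon3.

taxon2 and taxon3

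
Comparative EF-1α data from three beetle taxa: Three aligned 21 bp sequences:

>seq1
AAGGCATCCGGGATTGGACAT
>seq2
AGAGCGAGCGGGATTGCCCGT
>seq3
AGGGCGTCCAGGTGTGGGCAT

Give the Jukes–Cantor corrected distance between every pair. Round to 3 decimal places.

seq1–seq2: 8/21 sites differ → p ≈ 0.380952, d = −0.75 ln(1 − 0.507936) = 0.531860 ≈ 0.532.
seq1–seq3: 6/21 sites differ → p ≈ 0.285714, d = −0.75 ln(1 − 0.380952) = 0.359679 ≈ 0.360.
seq2–seq3: 9/21 sites differ → p ≈ 0.428571, d = −0.75 ln(1 − 0.571428) = 0.635472 ≈ 0.635.

d(seq1,seq2) = 0.532, d(seq1,seq3) = 0.360, d(seq2,seq3) = 0.635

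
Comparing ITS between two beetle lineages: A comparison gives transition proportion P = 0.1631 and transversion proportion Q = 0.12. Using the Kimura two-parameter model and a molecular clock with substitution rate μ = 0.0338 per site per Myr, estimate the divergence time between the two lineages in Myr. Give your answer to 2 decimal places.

5.39

Under the Kimura two-parameter model, d = −½ ln(1 − 2P − Q) − ¼ ln(1 − 2Q).
1 − 2P − Q = 0.5538, giving −½ ln(0.5538) = 0.295476.
1 − 2Q = 0.76, giving −¼ ln(0.76) = 0.068609.
d = 0.295476 + 0.068609 = 0.364085.
Under a molecular clock d = 2μt, so t = d/(2μ) = 0.364085 / (2 × 0.0338) = 5.39 Myr.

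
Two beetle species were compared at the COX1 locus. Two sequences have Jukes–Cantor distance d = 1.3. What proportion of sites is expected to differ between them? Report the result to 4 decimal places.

p = (3/4)(1 − e^(−4d/3)) = 0.75 × (1 − e^(-1.733333)) = 0.75 × (1 − 0.176695) = 0.617479.

0.6175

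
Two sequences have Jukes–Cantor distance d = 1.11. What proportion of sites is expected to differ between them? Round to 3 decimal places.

p = (3/4)(1 − e^(−4d/3)) = 0.75 × (1 − e^(-1.48)) = 0.75 × (1 − 0.227638) = 0.579272.

0.579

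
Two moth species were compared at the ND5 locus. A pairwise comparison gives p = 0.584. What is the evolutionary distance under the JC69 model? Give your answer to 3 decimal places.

d = −(3/4) ln(1 − 4p/3) = −0.75 ln(1 − 0.778667) = −0.75 ln(0.221333)
  = −0.75 × (-1.508087) = 1.131065 substitutions/site.

1.131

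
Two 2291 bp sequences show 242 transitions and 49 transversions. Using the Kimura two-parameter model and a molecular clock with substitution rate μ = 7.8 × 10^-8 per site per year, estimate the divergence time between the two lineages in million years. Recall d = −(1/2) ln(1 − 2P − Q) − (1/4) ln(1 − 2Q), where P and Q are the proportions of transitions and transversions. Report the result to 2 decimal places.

0.92

P = 242/2291 ≈ 0.105631 and Q = 49/2291 ≈ 0.021388.
Under the Kimura two-parameter model, d = −½ ln(1 − 2P − Q) − ¼ ln(1 − 2Q).
1 − 2P − Q = 0.76735, giving −½ ln(0.76735) = 0.132406.
1 − 2Q = 0.957224, giving −¼ ln(0.957224) = 0.010929.
d = 0.132406 + 0.010929 = 0.143335.
Under a molecular clock d = 2μt, so t = d/(2μ) = 0.143335 / (2 × 7.8 × 10^-8) = 0.92 million years.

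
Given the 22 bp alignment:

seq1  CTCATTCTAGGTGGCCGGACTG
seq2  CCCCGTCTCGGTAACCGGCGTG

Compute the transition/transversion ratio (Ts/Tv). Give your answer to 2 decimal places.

0.60

Transitions are A↔G and C↔T; transversions are all other mismatches.
Transitions: 3. Transversions: 5.
R = 3/5 = 0.60.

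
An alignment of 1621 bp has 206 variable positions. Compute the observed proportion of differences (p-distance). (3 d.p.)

p = 206/1621 = 0.127082… ≈ 0.127 (to 3 d.p.).

0.127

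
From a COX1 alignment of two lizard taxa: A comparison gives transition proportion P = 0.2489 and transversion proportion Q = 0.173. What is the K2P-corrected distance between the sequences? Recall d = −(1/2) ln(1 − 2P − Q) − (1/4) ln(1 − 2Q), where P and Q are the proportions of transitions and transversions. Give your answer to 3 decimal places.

Under the Kimura two-parameter model, d = −½ ln(1 − 2P − Q) − ¼ ln(1 − 2Q).
1 − 2P − Q = 0.3292, giving −½ ln(0.3292) = 0.555545.
1 − 2Q = 0.654, giving −¼ ln(0.654) = 0.106162.
d = 0.555545 + 0.106162 = 0.661707.

0.662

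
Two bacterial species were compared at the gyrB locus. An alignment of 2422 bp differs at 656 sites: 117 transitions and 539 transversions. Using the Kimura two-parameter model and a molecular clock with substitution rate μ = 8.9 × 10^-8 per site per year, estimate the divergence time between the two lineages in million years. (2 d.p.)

P = 117/2422 ≈ 0.048307 and Q = 539/2422 ≈ 0.222543.
Under the Kimura two-parameter model, d = −½ ln(1 − 2P − Q) − ¼ ln(1 − 2Q).
1 − 2P − Q = 0.680843, giving −½ ln(0.680843) = 0.192212.
1 − 2Q = 0.554914, giving −¼ ln(0.554914) = 0.147236.
d = 0.192212 + 0.147236 = 0.339448.
Under a molecular clock d = 2μt, so t = d/(2μ) = 0.339448 / (2 × 8.9 × 10^-8) = 1.91 million years.

1.91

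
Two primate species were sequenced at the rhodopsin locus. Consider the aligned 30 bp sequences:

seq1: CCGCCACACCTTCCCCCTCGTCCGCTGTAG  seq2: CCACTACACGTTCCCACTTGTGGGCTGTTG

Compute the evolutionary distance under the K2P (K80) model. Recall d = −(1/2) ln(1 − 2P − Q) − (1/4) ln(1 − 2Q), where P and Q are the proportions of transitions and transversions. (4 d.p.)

Of 30 sites, 3 differences are transitions and 5 are transversions, so P = 3/30 = 0.1 and Q = 5/30 ≈ 0.166667.
Under the Kimura two-parameter model, d = −½ ln(1 − 2P − Q) − ¼ ln(1 − 2Q).
1 − 2P − Q = 0.633333, giving −½ ln(0.633333) = 0.228379.
1 − 2Q = 0.666666, giving −¼ ln(0.666666) = 0.101367.
d = 0.228379 + 0.101367 = 0.329746.

0.3297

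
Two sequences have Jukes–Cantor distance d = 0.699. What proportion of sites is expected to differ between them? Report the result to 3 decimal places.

0.455

p = (3/4)(1 − e^(−4d/3)) = 0.75 × (1 − e^(-0.932)) = 0.75 × (1 − 0.393765) = 0.454676.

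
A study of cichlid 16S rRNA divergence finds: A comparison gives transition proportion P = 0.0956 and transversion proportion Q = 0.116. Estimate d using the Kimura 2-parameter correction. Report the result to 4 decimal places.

0.2495

Under the Kimura two-parameter model, d = −½ ln(1 − 2P − Q) − ¼ ln(1 − 2Q).
1 − 2P − Q = 0.6928, giving −½ ln(0.6928) = 0.183507.
1 − 2Q = 0.768, giving −¼ ln(0.768) = 0.065991.
d = 0.183507 + 0.065991 = 0.249498.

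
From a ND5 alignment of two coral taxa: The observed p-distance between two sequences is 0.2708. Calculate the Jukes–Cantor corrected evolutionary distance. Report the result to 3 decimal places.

d = −(3/4) ln(1 − 4p/3) = −0.75 ln(1 − 0.361067) = −0.75 ln(0.638933)
  = −0.75 × (-0.447956) = 0.335967 substitutions/site.

0.336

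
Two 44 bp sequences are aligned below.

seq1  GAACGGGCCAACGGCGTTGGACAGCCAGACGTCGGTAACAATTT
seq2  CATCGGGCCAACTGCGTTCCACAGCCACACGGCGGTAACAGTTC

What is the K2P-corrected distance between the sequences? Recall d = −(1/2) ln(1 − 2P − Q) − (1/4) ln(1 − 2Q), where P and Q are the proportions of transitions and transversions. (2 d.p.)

0.24

Of 44 sites, 2 differences are transitions and 7 are transversions, so P = 2/44 ≈ 0.045455 and Q = 7/44 ≈ 0.159091.
Under the Kimura two-parameter model, d = −½ ln(1 − 2P − Q) − ¼ ln(1 − 2Q).
1 − 2P − Q = 0.749999, giving −½ ln(0.749999) = 0.143842.
1 − 2Q = 0.681818, giving −¼ ln(0.681818) = 0.095748.
d = 0.143842 + 0.095748 = 0.239590.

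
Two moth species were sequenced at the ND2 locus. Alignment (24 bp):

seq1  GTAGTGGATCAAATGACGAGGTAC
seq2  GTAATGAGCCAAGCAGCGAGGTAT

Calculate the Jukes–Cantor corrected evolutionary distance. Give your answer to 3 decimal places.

0.520

The sequences differ at 9 of 24 sites (4, 7, 8, 9, 13, 14, 15, 16, 24), so p = 9/24 = 0.375.
d = −(3/4) ln(1 − 4p/3) = −0.75 ln(1 − 0.5) = −0.75 ln(0.5)
  = −0.75 × (-0.693147) = 0.519860 substitutions/site.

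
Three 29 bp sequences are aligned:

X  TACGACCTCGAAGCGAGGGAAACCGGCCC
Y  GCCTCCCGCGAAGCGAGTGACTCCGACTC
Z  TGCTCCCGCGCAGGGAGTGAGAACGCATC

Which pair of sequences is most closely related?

X–Y: 10/29 differ, p = 0.345, d = 0.462.
X–Z: 12/29 differ, p = 0.414, d = 0.602.
Y–Z: 9/29 differ, p = 0.310, d = 0.401.
The smallest distance is between Y and Z.

Y and Z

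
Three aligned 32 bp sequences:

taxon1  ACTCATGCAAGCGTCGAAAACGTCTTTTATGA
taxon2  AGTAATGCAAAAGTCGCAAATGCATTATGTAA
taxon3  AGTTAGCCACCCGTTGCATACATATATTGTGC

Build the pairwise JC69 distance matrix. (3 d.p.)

taxon1–taxon2: 11/32 sites differ → p = 0.34375, d = −0.75 ln(1 − 0.458333) = 0.459828 ≈ 0.460.
taxon1–taxon3: 14/32 sites differ → p = 0.4375, d = −0.75 ln(1 − 0.583333) = 0.656601 ≈ 0.657.
taxon2–taxon3: 15/32 sites differ → p = 0.46875, d = −0.75 ln(1 − 0.625) = 0.735622 ≈ 0.736.

d(taxon1,taxon2) = 0.460, d(taxon1,taxon3) = 0.657, d(taxon2,taxon3) = 0.736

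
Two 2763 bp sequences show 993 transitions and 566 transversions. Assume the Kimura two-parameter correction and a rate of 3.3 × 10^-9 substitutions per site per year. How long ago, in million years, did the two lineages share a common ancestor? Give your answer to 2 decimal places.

214.83

P = 993/2763 ≈ 0.359392 and Q = 566/2763 ≈ 0.20485.
Under the Kimura two-parameter model, d = −½ ln(1 − 2P − Q) − ¼ ln(1 − 2Q).
1 − 2P − Q = 0.076366, giving −½ ln(0.076366) = 1.286109.
1 − 2Q = 0.5903, giving −¼ ln(0.5903) = 0.131781.
d = 1.286109 + 0.131781 = 1.417890.
Under a molecular clock d = 2μt, so t = d/(2μ) = 1.417890 / (2 × 3.3 × 10^-9) = 214.83 million years.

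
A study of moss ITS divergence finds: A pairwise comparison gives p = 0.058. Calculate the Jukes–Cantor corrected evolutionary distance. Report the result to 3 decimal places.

d = −(3/4) ln(1 − 4p/3) = −0.75 ln(1 − 0.077333) = −0.75 ln(0.922667)
  = −0.75 × (-0.080487) = 0.060365 substitutions/site.

0.060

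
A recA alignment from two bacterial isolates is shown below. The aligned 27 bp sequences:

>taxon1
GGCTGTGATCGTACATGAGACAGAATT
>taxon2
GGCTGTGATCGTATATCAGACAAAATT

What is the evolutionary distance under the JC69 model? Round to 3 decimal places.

0.120

The sequences differ at 3 of 27 sites (14, 17, 23), so p = 3/27 ≈ 0.111111.
d = −(3/4) ln(1 − 4p/3) = −0.75 ln(1 − 0.148148) = −0.75 ln(0.851852)
  = −0.75 × (-0.160342) = 0.120257 substitutions/site.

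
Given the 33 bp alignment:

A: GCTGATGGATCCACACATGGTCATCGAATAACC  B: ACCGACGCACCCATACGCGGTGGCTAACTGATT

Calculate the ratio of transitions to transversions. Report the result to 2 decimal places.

4.67

Transitions are A↔G and C↔T; transversions are all other mismatches.
Transitions: 14. Transversions: 3.
R = 14/3 = 4.666666… ≈ 4.67 (to 2 d.p.).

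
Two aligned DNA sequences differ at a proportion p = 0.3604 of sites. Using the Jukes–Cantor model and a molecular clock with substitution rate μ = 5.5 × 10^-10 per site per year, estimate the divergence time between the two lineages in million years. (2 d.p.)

d = −(3/4) ln(1 − 4p/3) = −0.75 ln(1 − 0.480533) = −0.75 ln(0.519467)
  = −0.75 × (-0.654952) = 0.491214 substitutions/site.
Under a molecular clock d = 2μt, so t = d/(2μ) = 0.491214 / (2 × 5.5 × 10^-10) = 446.56 million years.

446.56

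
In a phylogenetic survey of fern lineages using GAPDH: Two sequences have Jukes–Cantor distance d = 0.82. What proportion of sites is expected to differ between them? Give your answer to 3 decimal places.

0.499

p = (3/4)(1 − e^(−4d/3)) = 0.75 × (1 − e^(-1.093333)) = 0.75 × (1 − 0.335098) = 0.498677.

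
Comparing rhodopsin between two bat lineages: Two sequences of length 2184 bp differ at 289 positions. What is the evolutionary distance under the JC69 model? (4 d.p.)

p = 289/2184 ≈ 0.132326.
d = −(3/4) ln(1 − 4p/3) = −0.75 ln(1 − 0.176435) = −0.75 ln(0.823565)
  = −0.75 × (-0.194113) = 0.145585 substitutions/site.

0.1456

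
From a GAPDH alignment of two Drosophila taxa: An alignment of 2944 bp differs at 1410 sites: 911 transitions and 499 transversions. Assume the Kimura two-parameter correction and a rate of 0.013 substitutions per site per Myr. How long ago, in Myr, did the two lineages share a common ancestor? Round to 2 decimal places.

P = 911/2944 ≈ 0.309443 and Q = 499/2944 ≈ 0.169497.
Under the Kimura two-parameter model, d = −½ ln(1 − 2P − Q) − ¼ ln(1 − 2Q).
1 − 2P − Q = 0.211617, giving −½ ln(0.211617) = 0.776489.
1 − 2Q = 0.661006, giving −¼ ln(0.661006) = 0.103498.
d = 0.776489 + 0.103498 = 0.879987.
Under a molecular clock d = 2μt, so t = d/(2μ) = 0.879987 / (2 × 0.013) = 33.85 Myr.

33.85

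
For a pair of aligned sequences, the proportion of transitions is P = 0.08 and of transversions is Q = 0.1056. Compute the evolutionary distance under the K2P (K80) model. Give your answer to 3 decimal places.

Under the Kimura two-parameter model, d = −½ ln(1 − 2P − Q) − ¼ ln(1 − 2Q).
1 − 2P − Q = 0.7344, giving −½ ln(0.7344) = 0.154351.
1 − 2Q = 0.7888, giving −¼ ln(0.7888) = 0.059311.
d = 0.154351 + 0.059311 = 0.213662.

0.214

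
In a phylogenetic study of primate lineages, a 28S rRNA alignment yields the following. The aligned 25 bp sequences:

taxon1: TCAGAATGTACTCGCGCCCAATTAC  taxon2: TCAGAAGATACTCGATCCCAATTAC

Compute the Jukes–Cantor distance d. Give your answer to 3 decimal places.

The sequences differ at 4 of 25 sites (7, 8, 15, 16), so p = 4/25 = 0.16.
d = −(3/4) ln(1 − 4p/3) = −0.75 ln(1 − 0.213333) = −0.75 ln(0.786667)
  = −0.75 × (-0.239950) = 0.179963 substitutions/site.

0.180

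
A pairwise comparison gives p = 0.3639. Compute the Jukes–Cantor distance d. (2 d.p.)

d = −(3/4) ln(1 − 4p/3) = −0.75 ln(1 − 0.4852) = −0.75 ln(0.5148)
  = −0.75 × (-0.663977) = 0.497983 substitutions/site.

0.50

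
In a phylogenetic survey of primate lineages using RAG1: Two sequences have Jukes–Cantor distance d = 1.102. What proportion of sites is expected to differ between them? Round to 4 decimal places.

0.5774

p = (3/4)(1 − e^(−4d/3)) = 0.75 × (1 − e^(-1.469333)) = 0.75 × (1 − 0.230079) = 0.577441.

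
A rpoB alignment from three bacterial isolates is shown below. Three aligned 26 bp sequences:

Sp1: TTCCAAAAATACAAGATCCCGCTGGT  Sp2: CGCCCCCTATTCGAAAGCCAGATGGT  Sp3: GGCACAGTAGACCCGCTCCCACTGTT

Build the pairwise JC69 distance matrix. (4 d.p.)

Sp1–Sp2: 12/26 sites differ → p ≈ 0.461538, d = −0.75 ln(1 − 0.615384) = 0.716632 ≈ 0.7166.
Sp1–Sp3: 12/26 sites differ → p ≈ 0.461538, d = −0.75 ln(1 − 0.615384) = 0.716632 ≈ 0.7166.
Sp2–Sp3: 15/26 sites differ → p ≈ 0.576923, d = −0.75 ln(1 − 0.769231) = 1.099754 ≈ 1.0998.

d(Sp1,Sp2) = 0.7166, d(Sp1,Sp3) = 0.7166, d(Sp2,Sp3) = 1.0998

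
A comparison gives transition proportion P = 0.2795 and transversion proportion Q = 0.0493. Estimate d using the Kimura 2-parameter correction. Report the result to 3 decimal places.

0.495

Under the Kimura two-parameter model, d = −½ ln(1 − 2P − Q) − ¼ ln(1 − 2Q).
1 − 2P − Q = 0.3917, giving −½ ln(0.3917) = 0.468630.
1 − 2Q = 0.9014, giving −¼ ln(0.9014) = 0.025952.
d = 0.468630 + 0.025952 = 0.494582.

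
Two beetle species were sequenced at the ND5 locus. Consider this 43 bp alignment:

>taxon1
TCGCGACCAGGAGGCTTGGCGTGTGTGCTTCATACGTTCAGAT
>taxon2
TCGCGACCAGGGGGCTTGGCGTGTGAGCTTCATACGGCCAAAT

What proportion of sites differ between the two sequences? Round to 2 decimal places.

The sequences differ at 5 of 43 positions (sites 12, 26, 37, 38, 41).
p = 5/43 = 0.116279… ≈ 0.12 (to 2 d.p.).

0.12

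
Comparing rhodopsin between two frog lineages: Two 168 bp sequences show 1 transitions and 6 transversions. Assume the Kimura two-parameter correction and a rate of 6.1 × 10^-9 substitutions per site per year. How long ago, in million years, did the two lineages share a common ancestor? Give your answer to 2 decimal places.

P = 1/168 ≈ 0.005952 and Q = 6/168 ≈ 0.035714.
Under the Kimura two-parameter model, d = −½ ln(1 − 2P − Q) − ¼ ln(1 − 2Q).
1 − 2P − Q = 0.952382, giving −½ ln(0.952382) = 0.024395.
1 − 2Q = 0.928572, giving −¼ ln(0.928572) = 0.018527.
d = 0.024395 + 0.018527 = 0.042922.
Under a molecular clock d = 2μt, so t = d/(2μ) = 0.042922 / (2 × 6.1 × 10^-9) = 3.52 million years.

3.52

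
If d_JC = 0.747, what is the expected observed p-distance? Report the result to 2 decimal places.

0.47

p = (3/4)(1 − e^(−4d/3)) = 0.75 × (1 − e^(-0.996)) = 0.75 × (1 − 0.369354) = 0.472985.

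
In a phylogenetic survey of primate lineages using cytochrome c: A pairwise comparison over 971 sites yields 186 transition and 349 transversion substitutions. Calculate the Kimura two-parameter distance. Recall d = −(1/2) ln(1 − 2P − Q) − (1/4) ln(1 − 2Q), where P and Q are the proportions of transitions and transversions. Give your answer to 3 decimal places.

P = 186/971 ≈ 0.191555 and Q = 349/971 ≈ 0.359423.
Under the Kimura two-parameter model, d = −½ ln(1 − 2P − Q) − ¼ ln(1 − 2Q).
1 − 2P − Q = 0.257467, giving −½ ln(0.257467) = 0.678432.
1 − 2Q = 0.281154, giving −¼ ln(0.281154) = 0.317213.
d = 0.678432 + 0.317213 = 0.995645.

0.996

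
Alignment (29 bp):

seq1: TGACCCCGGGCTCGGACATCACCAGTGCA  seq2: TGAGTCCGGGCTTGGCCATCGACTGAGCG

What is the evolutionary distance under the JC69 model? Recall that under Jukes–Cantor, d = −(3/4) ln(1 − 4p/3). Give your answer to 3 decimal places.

0.401

The sequences differ at 9 of 29 sites (4, 5, 13, 16, 21, 22, 24, 26, 29), so p = 9/29 ≈ 0.310345.
d = −(3/4) ln(1 − 4p/3) = −0.75 ln(1 − 0.413793) = −0.75 ln(0.586207)
  = −0.75 × (-0.534082) = 0.400562 substitutions/site.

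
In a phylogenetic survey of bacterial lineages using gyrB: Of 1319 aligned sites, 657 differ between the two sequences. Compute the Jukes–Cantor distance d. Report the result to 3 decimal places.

p = 657/1319 ≈ 0.498105.
d = −(3/4) ln(1 − 4p/3) = −0.75 ln(1 − 0.66414) = −0.75 ln(0.33586)
  = −0.75 × (-1.091061) = 0.818296 substitutions/site.

0.818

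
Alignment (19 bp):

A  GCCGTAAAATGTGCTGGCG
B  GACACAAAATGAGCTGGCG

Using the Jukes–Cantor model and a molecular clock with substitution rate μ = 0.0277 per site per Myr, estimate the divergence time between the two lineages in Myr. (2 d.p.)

The sequences differ at 4 of 19 sites (2, 4, 5, 12), so p = 4/19 ≈ 0.210526.
d = −(3/4) ln(1 − 4p/3) = −0.75 ln(1 − 0.280701) = −0.75 ln(0.719299)
  = −0.75 × (-0.329478) = 0.247109 substitutions/site.
Under a molecular clock d = 2μt, so t = d/(2μ) = 0.247109 / (2 × 0.0277) = 4.46 Myr.

4.46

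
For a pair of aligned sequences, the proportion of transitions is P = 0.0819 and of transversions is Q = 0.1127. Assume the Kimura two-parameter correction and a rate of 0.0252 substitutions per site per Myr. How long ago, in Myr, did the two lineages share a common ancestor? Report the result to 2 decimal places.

4.48

Under the Kimura two-parameter model, d = −½ ln(1 − 2P − Q) − ¼ ln(1 − 2Q).
1 − 2P − Q = 0.7235, giving −½ ln(0.7235) = 0.161827.
1 − 2Q = 0.7746, giving −¼ ln(0.7746) = 0.063852.
d = 0.161827 + 0.063852 = 0.225679.
Under a molecular clock d = 2μt, so t = d/(2μ) = 0.225679 / (2 × 0.0252) = 4.48 Myr.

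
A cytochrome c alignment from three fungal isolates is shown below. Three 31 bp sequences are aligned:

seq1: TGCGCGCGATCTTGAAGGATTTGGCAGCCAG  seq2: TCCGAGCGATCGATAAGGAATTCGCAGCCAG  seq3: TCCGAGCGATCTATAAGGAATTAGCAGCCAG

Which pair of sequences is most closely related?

seq1–seq2: 7/31 differ, p = 0.226, d = 0.269.
seq1–seq3: 6/31 differ, p = 0.194, d = 0.224.
seq2–seq3: 2/31 differ, p = 0.065, d = 0.067.
The smallest distance is between seq2 and seq3.

seq2 and seq3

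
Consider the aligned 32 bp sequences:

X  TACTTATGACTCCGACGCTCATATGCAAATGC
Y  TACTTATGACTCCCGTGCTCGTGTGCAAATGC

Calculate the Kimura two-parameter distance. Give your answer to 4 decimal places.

0.1813

Of 32 sites, 4 differences are transitions and 1 are transversions, so P = 4/32 = 0.125 and Q = 1/32 = 0.03125.
Under the Kimura two-parameter model, d = −½ ln(1 − 2P − Q) − ¼ ln(1 − 2Q).
1 − 2P − Q = 0.71875, giving −½ ln(0.71875) = 0.165121.
1 − 2Q = 0.9375, giving −¼ ln(0.9375) = 0.016135.
d = 0.165121 + 0.016135 = 0.181256.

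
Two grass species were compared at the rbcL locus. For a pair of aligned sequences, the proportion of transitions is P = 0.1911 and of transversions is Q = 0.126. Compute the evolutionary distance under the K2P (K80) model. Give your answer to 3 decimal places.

0.427

Under the Kimura two-parameter model, d = −½ ln(1 − 2P − Q) − ¼ ln(1 − 2Q).
1 − 2P − Q = 0.4918, giving −½ ln(0.4918) = 0.354842.
1 − 2Q = 0.748, giving −¼ ln(0.748) = 0.072588.
d = 0.354842 + 0.072588 = 0.427430.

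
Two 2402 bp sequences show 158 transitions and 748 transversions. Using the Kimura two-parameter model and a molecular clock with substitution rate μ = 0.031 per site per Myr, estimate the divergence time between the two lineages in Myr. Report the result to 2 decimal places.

8.65

P = 158/2402 ≈ 0.065779 and Q = 748/2402 ≈ 0.311407.
Under the Kimura two-parameter model, d = −½ ln(1 − 2P − Q) − ¼ ln(1 − 2Q).
1 − 2P − Q = 0.557035, giving −½ ln(0.557035) = 0.292564.
1 − 2Q = 0.377186, giving −¼ ln(0.377186) = 0.243754.
d = 0.292564 + 0.243754 = 0.536318.
Under a molecular clock d = 2μt, so t = d/(2μ) = 0.536318 / (2 × 0.031) = 8.65 Myr.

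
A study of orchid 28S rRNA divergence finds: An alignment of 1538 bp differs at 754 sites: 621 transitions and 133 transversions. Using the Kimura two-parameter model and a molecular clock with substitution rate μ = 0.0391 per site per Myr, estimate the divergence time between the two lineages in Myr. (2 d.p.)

14.96

P = 621/1538 ≈ 0.403771 and Q = 133/1538 ≈ 0.086476.
Under the Kimura two-parameter model, d = −½ ln(1 − 2P − Q) − ¼ ln(1 − 2Q).
1 − 2P − Q = 0.105982, giving −½ ln(0.105982) = 1.122243.
1 − 2Q = 0.827048, giving −¼ ln(0.827048) = 0.047473.
d = 1.122243 + 0.047473 = 1.169716.
Under a molecular clock d = 2μt, so t = d/(2μ) = 1.169716 / (2 × 0.0391) = 14.96 Myr.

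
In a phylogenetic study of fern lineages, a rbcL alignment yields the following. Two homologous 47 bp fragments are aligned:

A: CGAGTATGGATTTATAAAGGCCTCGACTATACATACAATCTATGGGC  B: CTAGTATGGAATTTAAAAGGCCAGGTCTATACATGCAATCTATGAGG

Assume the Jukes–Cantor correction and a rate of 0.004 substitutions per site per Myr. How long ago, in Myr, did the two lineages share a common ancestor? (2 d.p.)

31.28

The sequences differ at 10 of 47 sites (2, 11, 14, 15, 23, 24, 26, 35, 45, 47), so p = 10/47 ≈ 0.212766.
d = −(3/4) ln(1 − 4p/3) = −0.75 ln(1 − 0.283688) = −0.75 ln(0.716312)
  = −0.75 × (-0.333639) = 0.250229 substitutions/site.
Under a molecular clock d = 2μt, so t = d/(2μ) = 0.250229 / (2 × 0.004) = 31.28 Myr.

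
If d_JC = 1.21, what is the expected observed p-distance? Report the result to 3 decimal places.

0.601

p = (3/4)(1 − e^(−4d/3)) = 0.75 × (1 − e^(-1.613333)) = 0.75 × (1 − 0.199222) = 0.600584.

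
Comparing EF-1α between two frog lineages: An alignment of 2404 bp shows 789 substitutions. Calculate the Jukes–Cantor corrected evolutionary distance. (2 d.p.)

p = 789/2404 ≈ 0.328203.
d = −(3/4) ln(1 − 4p/3) = −0.75 ln(1 − 0.437604) = −0.75 ln(0.562396)
  = −0.75 × (-0.575549) = 0.431662 substitutions/site.

0.43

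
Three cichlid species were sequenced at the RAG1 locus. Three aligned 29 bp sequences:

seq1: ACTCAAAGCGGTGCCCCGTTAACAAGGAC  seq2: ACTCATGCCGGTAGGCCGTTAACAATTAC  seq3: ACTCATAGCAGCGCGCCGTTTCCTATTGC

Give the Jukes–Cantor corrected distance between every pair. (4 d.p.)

d(seq1,seq2) = 0.3439, d(seq1,seq3) = 0.4618, d(seq2,seq3) = 0.4618

seq1–seq2: 8/29 sites differ → p ≈ 0.275862, d = −0.75 ln(1 − 0.367816) = 0.343931 ≈ 0.3439.
seq1–seq3: 10/29 sites differ → p ≈ 0.344828, d = −0.75 ln(1 − 0.459771) = 0.461822 ≈ 0.4618.
seq2–seq3: 10/29 sites differ → p ≈ 0.344828, d = −0.75 ln(1 − 0.459771) = 0.461822 ≈ 0.4618.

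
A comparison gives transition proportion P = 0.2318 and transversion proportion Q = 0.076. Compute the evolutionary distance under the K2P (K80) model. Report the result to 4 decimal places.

0.4290

Under the Kimura two-parameter model, d = −½ ln(1 − 2P − Q) − ¼ ln(1 − 2Q).
1 − 2P − Q = 0.4604, giving −½ ln(0.4604) = 0.387830.
1 − 2Q = 0.848, giving −¼ ln(0.848) = 0.041219.
d = 0.387830 + 0.041219 = 0.429049.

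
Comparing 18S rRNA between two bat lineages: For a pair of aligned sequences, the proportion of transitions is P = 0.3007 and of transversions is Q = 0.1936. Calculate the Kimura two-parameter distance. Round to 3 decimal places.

0.915

Under the Kimura two-parameter model, d = −½ ln(1 − 2P − Q) − ¼ ln(1 − 2Q).
1 − 2P − Q = 0.205, giving −½ ln(0.205) = 0.792373.
1 − 2Q = 0.6128, giving −¼ ln(0.6128) = 0.122429.
d = 0.792373 + 0.122429 = 0.914802.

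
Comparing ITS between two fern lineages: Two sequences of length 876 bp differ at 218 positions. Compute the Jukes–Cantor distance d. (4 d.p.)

0.3024

p = 218/876 ≈ 0.248858.
d = −(3/4) ln(1 − 4p/3) = −0.75 ln(1 − 0.331811) = −0.75 ln(0.668189)
  = −0.75 × (-0.403184) = 0.302388 substitutions/site.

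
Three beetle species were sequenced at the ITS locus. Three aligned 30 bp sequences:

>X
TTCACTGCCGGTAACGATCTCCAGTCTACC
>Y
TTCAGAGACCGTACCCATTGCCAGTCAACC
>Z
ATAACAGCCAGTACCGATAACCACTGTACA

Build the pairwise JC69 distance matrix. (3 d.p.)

X–Y: 9/30 sites differ → p = 0.3, d = −0.75 ln(1 − 0.4) = 0.383119 ≈ 0.383.
X–Z: 10/30 sites differ → p ≈ 0.333333, d = −0.75 ln(1 − 0.444444) = 0.440839 ≈ 0.441.
Y–Z: 12/30 sites differ → p = 0.4, d = −0.75 ln(1 − 0.533333) = 0.571605 ≈ 0.572.

d(X,Y) = 0.383, d(X,Z) = 0.441, d(Y,Z) = 0.572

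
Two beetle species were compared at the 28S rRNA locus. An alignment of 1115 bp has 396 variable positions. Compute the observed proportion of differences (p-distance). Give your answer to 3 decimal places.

p = 396/1115 = 0.355156… ≈ 0.355 (to 3 d.p.).

0.355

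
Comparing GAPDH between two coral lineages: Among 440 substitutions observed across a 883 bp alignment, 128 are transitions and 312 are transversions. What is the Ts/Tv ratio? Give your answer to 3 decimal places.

R = 128/312 = 0.410256… ≈ 0.410 (to 3 d.p.).

0.410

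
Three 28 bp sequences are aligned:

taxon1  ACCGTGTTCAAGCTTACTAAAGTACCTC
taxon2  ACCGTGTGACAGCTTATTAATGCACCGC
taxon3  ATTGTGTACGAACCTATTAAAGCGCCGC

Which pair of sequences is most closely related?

taxon1 and taxon2

taxon1–taxon2: 7/28 differ, p = 0.250, d = 0.304.
taxon1–taxon3: 10/28 differ, p = 0.357, d = 0.485.
taxon2–taxon3: 9/28 differ, p = 0.321, d = 0.420.
The smallest distance is between taxon1 and taxon2.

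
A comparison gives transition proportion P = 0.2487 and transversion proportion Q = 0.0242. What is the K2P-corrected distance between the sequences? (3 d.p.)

0.381

Under the Kimura two-parameter model, d = −½ ln(1 − 2P − Q) − ¼ ln(1 − 2Q).
1 − 2P − Q = 0.4784, giving −½ ln(0.4784) = 0.368654.
1 − 2Q = 0.9516, giving −¼ ln(0.9516) = 0.012403.
d = 0.368654 + 0.012403 = 0.381057.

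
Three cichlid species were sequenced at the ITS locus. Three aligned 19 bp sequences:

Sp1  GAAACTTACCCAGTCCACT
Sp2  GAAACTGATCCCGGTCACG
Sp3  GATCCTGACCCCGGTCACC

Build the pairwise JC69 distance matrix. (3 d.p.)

Sp1–Sp2: 6/19 sites differ → p ≈ 0.315789, d = −0.75 ln(1 − 0.421052) = 0.409907 ≈ 0.410.
Sp1–Sp3: 7/19 sites differ → p ≈ 0.368421, d = −0.75 ln(1 − 0.491228) = 0.506816 ≈ 0.507.
Sp2–Sp3: 4/19 sites differ → p ≈ 0.210526, d = −0.75 ln(1 − 0.280701) = 0.247109 ≈ 0.247.

d(Sp1,Sp2) = 0.410, d(Sp1,Sp3) = 0.507, d(Sp2,Sp3) = 0.247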